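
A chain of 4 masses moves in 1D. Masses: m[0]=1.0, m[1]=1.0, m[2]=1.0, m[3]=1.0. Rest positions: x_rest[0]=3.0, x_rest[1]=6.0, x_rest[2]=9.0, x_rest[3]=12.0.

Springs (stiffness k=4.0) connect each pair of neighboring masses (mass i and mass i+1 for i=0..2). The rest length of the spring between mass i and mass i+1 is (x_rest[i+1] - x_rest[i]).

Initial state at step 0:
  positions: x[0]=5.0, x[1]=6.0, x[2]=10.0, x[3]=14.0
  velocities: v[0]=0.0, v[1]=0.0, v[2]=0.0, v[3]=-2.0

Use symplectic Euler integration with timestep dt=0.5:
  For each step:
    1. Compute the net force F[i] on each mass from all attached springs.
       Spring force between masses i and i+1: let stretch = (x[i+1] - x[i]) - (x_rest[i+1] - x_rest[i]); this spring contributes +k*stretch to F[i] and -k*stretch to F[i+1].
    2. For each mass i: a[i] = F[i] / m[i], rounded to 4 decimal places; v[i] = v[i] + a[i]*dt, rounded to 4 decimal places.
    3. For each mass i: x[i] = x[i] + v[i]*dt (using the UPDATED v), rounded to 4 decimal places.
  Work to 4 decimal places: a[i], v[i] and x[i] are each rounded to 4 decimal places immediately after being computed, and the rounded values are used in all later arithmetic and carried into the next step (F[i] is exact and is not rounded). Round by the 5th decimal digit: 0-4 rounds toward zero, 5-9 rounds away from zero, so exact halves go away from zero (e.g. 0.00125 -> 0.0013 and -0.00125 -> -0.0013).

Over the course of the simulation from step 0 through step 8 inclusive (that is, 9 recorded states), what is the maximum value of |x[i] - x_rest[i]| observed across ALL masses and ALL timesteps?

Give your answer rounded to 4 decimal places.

Answer: 3.0000

Derivation:
Step 0: x=[5.0000 6.0000 10.0000 14.0000] v=[0.0000 0.0000 0.0000 -2.0000]
Step 1: x=[3.0000 9.0000 10.0000 12.0000] v=[-4.0000 6.0000 0.0000 -4.0000]
Step 2: x=[4.0000 7.0000 11.0000 11.0000] v=[2.0000 -4.0000 2.0000 -2.0000]
Step 3: x=[5.0000 6.0000 8.0000 13.0000] v=[2.0000 -2.0000 -6.0000 4.0000]
Step 4: x=[4.0000 6.0000 8.0000 13.0000] v=[-2.0000 0.0000 0.0000 0.0000]
Step 5: x=[2.0000 6.0000 11.0000 11.0000] v=[-4.0000 0.0000 6.0000 -4.0000]
Step 6: x=[1.0000 7.0000 9.0000 12.0000] v=[-2.0000 2.0000 -4.0000 2.0000]
Step 7: x=[3.0000 4.0000 8.0000 13.0000] v=[4.0000 -6.0000 -2.0000 2.0000]
Step 8: x=[3.0000 4.0000 8.0000 12.0000] v=[0.0000 0.0000 0.0000 -2.0000]
Max displacement = 3.0000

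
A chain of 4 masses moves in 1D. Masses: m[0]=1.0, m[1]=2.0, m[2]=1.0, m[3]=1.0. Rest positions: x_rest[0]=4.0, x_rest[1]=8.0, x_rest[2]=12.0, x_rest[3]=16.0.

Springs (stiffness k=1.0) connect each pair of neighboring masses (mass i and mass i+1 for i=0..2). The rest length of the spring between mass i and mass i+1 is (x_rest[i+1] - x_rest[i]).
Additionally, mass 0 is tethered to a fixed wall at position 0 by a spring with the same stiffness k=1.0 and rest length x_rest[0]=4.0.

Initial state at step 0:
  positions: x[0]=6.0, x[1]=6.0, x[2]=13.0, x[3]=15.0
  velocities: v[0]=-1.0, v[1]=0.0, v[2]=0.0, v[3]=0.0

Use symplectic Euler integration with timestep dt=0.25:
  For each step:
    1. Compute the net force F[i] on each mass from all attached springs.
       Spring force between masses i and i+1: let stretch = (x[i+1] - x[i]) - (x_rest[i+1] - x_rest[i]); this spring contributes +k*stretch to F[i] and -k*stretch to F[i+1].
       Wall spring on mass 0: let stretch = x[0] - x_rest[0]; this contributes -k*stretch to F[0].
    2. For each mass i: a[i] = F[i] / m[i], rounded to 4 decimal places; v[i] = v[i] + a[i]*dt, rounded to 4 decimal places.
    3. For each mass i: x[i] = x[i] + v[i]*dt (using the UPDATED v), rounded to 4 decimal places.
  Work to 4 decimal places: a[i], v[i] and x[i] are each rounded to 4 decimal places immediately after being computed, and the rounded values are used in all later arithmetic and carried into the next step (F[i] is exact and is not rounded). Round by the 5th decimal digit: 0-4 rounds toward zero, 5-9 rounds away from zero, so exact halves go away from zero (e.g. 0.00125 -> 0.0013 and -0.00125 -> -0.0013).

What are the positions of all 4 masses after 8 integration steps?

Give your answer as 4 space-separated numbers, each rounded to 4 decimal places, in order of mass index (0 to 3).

Step 0: x=[6.0000 6.0000 13.0000 15.0000] v=[-1.0000 0.0000 0.0000 0.0000]
Step 1: x=[5.3750 6.2188 12.6875 15.1250] v=[-2.5000 0.8750 -1.2500 0.5000]
Step 2: x=[4.4668 6.6133 12.1231 15.3477] v=[-3.6328 1.5781 -2.2578 0.8906]
Step 3: x=[3.4136 7.1129 11.4158 15.6188] v=[-4.2129 1.9985 -2.8291 1.0845]
Step 4: x=[2.3782 7.6314 10.7023 15.8773] v=[-4.1415 2.0740 -2.8541 1.0338]
Step 5: x=[1.5225 8.0817 10.1203 16.0623] v=[-3.4228 1.8012 -2.3281 0.7401]
Step 6: x=[0.9816 8.3907 9.7822 16.1260] v=[-2.1636 1.2361 -1.3523 0.2546]
Step 7: x=[0.8424 8.5117 9.7537 16.0432] v=[-0.5567 0.4839 -0.1142 -0.3314]
Step 8: x=[1.1299 8.4318 10.0406 15.8173] v=[1.1500 -0.3195 1.1477 -0.9038]

Answer: 1.1299 8.4318 10.0406 15.8173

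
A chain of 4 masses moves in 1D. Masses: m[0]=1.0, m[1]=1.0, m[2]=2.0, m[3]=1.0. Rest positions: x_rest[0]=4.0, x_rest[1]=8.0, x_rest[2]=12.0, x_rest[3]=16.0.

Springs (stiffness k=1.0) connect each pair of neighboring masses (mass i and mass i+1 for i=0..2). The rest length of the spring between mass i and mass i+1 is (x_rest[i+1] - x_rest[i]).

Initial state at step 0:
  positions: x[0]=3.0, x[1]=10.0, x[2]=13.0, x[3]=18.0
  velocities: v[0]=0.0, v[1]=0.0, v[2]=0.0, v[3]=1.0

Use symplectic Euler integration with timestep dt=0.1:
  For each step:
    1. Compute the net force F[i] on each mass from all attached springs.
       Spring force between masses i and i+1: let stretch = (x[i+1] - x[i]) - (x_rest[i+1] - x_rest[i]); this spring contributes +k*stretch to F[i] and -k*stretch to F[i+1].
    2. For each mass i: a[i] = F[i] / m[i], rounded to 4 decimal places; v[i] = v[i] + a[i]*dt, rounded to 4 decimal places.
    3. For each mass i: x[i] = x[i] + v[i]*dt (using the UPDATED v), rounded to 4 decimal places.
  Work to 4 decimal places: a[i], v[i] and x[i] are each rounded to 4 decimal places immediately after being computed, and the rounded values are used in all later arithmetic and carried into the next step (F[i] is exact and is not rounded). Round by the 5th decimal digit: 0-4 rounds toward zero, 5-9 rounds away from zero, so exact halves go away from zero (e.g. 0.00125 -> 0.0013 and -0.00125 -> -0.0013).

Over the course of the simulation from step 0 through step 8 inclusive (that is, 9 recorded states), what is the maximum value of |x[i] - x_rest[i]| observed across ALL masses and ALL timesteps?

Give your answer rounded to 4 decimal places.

Answer: 2.3992

Derivation:
Step 0: x=[3.0000 10.0000 13.0000 18.0000] v=[0.0000 0.0000 0.0000 1.0000]
Step 1: x=[3.0300 9.9600 13.0100 18.0900] v=[0.3000 -0.4000 0.1000 0.9000]
Step 2: x=[3.0893 9.8812 13.0302 18.1692] v=[0.5930 -0.7880 0.2015 0.7920]
Step 3: x=[3.1765 9.7660 13.0603 18.2370] v=[0.8722 -1.1523 0.3010 0.6781]
Step 4: x=[3.2896 9.6178 13.0998 18.2930] v=[1.1312 -1.4818 0.3951 0.5604]
Step 5: x=[3.4260 9.4412 13.1479 18.3371] v=[1.3640 -1.7664 0.4807 0.4411]
Step 6: x=[3.5826 9.2415 13.2034 18.3693] v=[1.5655 -1.9973 0.5548 0.3222]
Step 7: x=[3.7557 9.0248 13.2649 18.3899] v=[1.7314 -2.1670 0.6150 0.2056]
Step 8: x=[3.9415 8.7978 13.3308 18.3992] v=[1.8583 -2.2699 0.6593 0.0931]
Max displacement = 2.3992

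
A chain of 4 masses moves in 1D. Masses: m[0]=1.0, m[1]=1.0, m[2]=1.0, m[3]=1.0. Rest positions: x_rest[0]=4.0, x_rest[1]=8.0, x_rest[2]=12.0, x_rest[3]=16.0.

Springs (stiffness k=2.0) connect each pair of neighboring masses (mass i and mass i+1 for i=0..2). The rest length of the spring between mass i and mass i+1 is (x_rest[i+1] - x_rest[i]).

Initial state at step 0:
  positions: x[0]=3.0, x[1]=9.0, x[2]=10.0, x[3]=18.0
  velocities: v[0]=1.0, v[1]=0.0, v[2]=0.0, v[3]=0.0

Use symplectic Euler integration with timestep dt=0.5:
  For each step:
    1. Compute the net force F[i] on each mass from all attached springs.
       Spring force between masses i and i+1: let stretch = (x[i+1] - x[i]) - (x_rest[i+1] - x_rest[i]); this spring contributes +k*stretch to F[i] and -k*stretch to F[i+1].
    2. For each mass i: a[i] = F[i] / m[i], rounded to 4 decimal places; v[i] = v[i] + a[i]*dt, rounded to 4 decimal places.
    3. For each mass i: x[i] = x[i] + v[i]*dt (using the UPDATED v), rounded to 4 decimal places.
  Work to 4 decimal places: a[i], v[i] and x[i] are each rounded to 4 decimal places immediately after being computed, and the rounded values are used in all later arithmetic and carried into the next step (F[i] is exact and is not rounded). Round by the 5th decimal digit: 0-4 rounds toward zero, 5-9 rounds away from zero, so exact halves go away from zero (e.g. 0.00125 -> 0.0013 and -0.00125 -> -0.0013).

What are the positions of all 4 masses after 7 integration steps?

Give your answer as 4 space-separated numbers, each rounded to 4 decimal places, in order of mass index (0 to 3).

Step 0: x=[3.0000 9.0000 10.0000 18.0000] v=[1.0000 0.0000 0.0000 0.0000]
Step 1: x=[4.5000 6.5000 13.5000 16.0000] v=[3.0000 -5.0000 7.0000 -4.0000]
Step 2: x=[5.0000 6.5000 14.7500 14.7500] v=[1.0000 0.0000 2.5000 -2.5000]
Step 3: x=[4.2500 9.8750 11.8750 15.5000] v=[-1.5000 6.7500 -5.7500 1.5000]
Step 4: x=[4.3125 11.4375 9.8125 16.4375] v=[0.1250 3.1250 -4.1250 1.8750]
Step 5: x=[5.9375 8.6250 11.8750 16.0625] v=[3.2500 -5.6250 4.1250 -0.7500]
Step 6: x=[6.9063 6.0938 14.4063 15.5938] v=[1.9375 -5.0625 5.0625 -0.9375]
Step 7: x=[5.4688 8.1251 13.3751 16.5313] v=[-2.8750 4.0625 -2.0625 1.8750]

Answer: 5.4688 8.1251 13.3751 16.5313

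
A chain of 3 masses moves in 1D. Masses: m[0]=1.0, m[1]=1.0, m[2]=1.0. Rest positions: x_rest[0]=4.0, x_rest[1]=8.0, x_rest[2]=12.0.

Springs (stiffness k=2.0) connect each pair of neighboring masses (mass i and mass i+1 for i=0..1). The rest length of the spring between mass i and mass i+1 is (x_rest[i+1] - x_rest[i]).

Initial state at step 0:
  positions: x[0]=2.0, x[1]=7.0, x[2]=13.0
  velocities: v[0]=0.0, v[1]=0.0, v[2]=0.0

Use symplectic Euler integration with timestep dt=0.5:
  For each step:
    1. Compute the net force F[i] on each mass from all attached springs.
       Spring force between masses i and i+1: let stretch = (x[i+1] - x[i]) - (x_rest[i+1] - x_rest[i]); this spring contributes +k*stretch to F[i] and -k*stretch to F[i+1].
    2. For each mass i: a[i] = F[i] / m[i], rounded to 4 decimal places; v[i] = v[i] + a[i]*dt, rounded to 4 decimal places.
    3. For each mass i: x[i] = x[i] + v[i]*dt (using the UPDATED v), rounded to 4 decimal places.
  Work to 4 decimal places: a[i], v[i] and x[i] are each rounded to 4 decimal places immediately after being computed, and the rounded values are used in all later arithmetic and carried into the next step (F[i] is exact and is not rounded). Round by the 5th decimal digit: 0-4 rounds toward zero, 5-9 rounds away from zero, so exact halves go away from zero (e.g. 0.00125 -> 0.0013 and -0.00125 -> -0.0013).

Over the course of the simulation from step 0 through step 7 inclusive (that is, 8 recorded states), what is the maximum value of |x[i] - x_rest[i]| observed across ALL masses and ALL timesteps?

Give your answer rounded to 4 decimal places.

Step 0: x=[2.0000 7.0000 13.0000] v=[0.0000 0.0000 0.0000]
Step 1: x=[2.5000 7.5000 12.0000] v=[1.0000 1.0000 -2.0000]
Step 2: x=[3.5000 7.7500 10.7500] v=[2.0000 0.5000 -2.5000]
Step 3: x=[4.6250 7.3750 10.0000] v=[2.2500 -0.7500 -1.5000]
Step 4: x=[5.1250 6.9375 9.9375] v=[1.0000 -0.8750 -0.1250]
Step 5: x=[4.5313 7.0938 10.3750] v=[-1.1875 0.3125 0.8750]
Step 6: x=[3.2188 7.6094 11.1719] v=[-2.6250 1.0312 1.5938]
Step 7: x=[2.1016 7.7110 12.1876] v=[-2.2344 0.2031 2.0313]
Max displacement = 2.0625

Answer: 2.0625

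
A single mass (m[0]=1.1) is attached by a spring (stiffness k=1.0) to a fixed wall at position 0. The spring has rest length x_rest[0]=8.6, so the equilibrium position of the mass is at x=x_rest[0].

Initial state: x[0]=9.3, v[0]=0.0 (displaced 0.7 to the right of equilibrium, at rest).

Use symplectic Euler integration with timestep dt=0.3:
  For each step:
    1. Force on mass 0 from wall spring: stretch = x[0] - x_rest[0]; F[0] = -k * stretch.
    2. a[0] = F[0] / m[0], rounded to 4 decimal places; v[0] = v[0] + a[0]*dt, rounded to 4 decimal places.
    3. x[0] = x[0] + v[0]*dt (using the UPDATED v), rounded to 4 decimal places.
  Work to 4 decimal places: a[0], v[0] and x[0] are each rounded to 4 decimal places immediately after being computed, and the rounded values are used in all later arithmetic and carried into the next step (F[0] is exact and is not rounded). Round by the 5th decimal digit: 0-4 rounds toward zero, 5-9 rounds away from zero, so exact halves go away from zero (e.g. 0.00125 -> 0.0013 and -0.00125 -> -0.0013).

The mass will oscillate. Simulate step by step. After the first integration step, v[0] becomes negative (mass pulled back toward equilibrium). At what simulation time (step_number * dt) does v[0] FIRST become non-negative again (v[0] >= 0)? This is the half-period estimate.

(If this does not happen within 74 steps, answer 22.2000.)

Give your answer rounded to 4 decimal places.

Step 0: x=[9.3000] v=[0.0000]
Step 1: x=[9.2427] v=[-0.1909]
Step 2: x=[9.1328] v=[-0.3662]
Step 3: x=[8.9794] v=[-0.5115]
Step 4: x=[8.7949] v=[-0.6150]
Step 5: x=[8.5944] v=[-0.6682]
Step 6: x=[8.3944] v=[-0.6667]
Step 7: x=[8.2112] v=[-0.6106]
Step 8: x=[8.0598] v=[-0.5046]
Step 9: x=[7.9526] v=[-0.3573]
Step 10: x=[7.8984] v=[-0.1808]
Step 11: x=[7.9016] v=[0.0105]
First v>=0 after going negative at step 11, time=3.3000

Answer: 3.3000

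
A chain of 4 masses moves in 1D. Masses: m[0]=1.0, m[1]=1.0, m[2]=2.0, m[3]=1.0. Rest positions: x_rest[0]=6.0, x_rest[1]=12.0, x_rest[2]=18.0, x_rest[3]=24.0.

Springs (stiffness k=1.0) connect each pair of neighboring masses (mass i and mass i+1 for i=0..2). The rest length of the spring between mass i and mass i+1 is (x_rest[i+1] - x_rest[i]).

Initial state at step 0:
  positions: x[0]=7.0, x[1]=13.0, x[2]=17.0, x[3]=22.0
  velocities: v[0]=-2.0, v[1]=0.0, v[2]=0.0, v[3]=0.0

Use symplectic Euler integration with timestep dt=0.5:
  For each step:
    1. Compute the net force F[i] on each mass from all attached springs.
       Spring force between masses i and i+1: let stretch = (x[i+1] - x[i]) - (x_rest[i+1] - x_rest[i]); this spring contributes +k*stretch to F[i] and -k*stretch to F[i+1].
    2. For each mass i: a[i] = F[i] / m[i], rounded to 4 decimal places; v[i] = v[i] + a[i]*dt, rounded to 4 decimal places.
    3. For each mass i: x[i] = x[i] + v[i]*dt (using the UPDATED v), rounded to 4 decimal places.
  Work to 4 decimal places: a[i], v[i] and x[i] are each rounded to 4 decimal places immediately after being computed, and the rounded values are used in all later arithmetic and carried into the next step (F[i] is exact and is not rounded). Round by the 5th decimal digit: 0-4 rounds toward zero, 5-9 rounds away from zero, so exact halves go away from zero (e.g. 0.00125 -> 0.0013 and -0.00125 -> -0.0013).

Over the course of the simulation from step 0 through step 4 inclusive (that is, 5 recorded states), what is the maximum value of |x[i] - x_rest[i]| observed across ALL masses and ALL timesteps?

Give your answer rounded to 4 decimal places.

Step 0: x=[7.0000 13.0000 17.0000 22.0000] v=[-2.0000 0.0000 0.0000 0.0000]
Step 1: x=[6.0000 12.5000 17.1250 22.2500] v=[-2.0000 -1.0000 0.2500 0.5000]
Step 2: x=[5.1250 11.5313 17.3125 22.7188] v=[-1.7500 -1.9375 0.3750 0.9375]
Step 3: x=[4.3516 10.4063 17.4532 23.3360] v=[-1.5469 -2.2501 0.2813 1.2344]
Step 4: x=[3.5918 9.5293 17.4483 23.9825] v=[-1.5196 -1.7540 -0.0098 1.2930]
Max displacement = 2.4707

Answer: 2.4707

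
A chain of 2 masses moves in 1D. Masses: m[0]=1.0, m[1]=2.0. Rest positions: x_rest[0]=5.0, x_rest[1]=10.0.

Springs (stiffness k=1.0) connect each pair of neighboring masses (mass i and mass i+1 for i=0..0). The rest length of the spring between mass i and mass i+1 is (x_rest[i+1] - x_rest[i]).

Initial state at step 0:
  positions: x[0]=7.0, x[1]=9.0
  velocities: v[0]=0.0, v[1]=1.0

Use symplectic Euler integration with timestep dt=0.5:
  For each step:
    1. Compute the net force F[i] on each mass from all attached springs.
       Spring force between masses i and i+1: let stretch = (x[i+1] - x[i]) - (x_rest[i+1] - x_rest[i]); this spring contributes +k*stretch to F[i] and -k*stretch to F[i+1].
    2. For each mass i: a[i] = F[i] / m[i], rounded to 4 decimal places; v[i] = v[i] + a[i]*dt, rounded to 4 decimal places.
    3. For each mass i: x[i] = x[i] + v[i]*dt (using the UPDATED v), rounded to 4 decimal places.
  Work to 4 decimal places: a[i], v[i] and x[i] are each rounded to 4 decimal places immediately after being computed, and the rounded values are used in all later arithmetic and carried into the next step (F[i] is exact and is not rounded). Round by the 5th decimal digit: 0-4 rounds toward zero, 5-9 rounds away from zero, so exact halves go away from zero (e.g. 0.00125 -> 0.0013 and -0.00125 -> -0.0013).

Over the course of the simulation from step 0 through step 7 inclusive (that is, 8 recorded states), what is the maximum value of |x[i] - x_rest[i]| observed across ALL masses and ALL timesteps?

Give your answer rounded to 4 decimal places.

Step 0: x=[7.0000 9.0000] v=[0.0000 1.0000]
Step 1: x=[6.2500 9.8750] v=[-1.5000 1.7500]
Step 2: x=[5.1563 10.9219] v=[-2.1875 2.0938]
Step 3: x=[4.2540 11.8731] v=[-1.8047 1.9024]
Step 4: x=[4.0064 12.4969] v=[-0.4952 1.2476]
Step 5: x=[4.6315 12.6844] v=[1.2501 0.3750]
Step 6: x=[6.0198 12.4903] v=[2.7766 -0.3883]
Step 7: x=[7.7758 12.1123] v=[3.5119 -0.7560]
Max displacement = 2.7758

Answer: 2.7758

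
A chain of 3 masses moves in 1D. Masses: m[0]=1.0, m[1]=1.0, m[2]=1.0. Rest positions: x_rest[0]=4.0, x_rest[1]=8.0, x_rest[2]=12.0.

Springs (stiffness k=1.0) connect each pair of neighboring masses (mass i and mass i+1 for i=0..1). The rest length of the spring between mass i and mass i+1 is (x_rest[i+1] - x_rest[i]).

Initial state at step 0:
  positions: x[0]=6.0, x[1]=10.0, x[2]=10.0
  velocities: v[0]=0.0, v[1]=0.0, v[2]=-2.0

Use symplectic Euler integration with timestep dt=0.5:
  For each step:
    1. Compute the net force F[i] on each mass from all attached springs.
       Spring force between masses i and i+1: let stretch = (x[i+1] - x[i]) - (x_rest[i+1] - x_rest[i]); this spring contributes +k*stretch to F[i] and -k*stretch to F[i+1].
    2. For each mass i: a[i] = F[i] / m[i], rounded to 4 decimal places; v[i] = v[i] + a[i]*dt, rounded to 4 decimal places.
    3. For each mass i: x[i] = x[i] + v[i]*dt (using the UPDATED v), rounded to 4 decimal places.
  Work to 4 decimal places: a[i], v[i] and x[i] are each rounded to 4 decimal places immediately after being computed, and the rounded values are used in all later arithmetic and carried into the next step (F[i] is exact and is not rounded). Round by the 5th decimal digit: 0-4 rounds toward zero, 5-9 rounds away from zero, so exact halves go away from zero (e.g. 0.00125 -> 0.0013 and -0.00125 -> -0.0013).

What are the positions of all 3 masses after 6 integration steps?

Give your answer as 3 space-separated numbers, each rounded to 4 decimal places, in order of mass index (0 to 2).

Step 0: x=[6.0000 10.0000 10.0000] v=[0.0000 0.0000 -2.0000]
Step 1: x=[6.0000 9.0000 10.0000] v=[0.0000 -2.0000 0.0000]
Step 2: x=[5.7500 7.5000 10.7500] v=[-0.5000 -3.0000 1.5000]
Step 3: x=[4.9375 6.3750 11.6875] v=[-1.6250 -2.2500 1.8750]
Step 4: x=[3.4844 6.2188 12.2969] v=[-2.9063 -0.3125 1.2188]
Step 5: x=[1.7149 6.8985 12.3868] v=[-3.5391 1.3594 0.1798]
Step 6: x=[0.2413 7.6544 12.1046] v=[-2.9473 1.5118 -0.5644]

Answer: 0.2413 7.6544 12.1046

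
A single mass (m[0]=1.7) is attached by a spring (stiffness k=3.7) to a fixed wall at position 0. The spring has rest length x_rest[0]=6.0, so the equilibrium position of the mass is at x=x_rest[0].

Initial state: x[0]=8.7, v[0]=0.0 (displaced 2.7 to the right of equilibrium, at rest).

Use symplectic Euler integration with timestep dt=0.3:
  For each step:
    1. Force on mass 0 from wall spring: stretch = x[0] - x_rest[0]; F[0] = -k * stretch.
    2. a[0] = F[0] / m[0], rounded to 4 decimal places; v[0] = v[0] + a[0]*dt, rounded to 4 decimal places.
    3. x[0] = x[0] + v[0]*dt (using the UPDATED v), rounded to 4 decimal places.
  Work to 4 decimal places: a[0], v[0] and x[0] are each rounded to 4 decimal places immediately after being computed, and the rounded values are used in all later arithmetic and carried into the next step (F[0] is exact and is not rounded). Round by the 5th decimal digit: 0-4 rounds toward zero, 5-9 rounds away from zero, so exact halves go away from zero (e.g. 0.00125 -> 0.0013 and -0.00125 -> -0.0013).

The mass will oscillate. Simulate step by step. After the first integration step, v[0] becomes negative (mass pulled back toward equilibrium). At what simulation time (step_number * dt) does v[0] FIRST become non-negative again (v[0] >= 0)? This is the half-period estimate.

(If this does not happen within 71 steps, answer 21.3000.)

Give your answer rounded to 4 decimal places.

Answer: 2.4000

Derivation:
Step 0: x=[8.7000] v=[0.0000]
Step 1: x=[8.1711] v=[-1.7630]
Step 2: x=[7.2169] v=[-3.1806]
Step 3: x=[6.0243] v=[-3.9752]
Step 4: x=[4.8270] v=[-3.9911]
Step 5: x=[3.8594] v=[-3.2252]
Step 6: x=[3.3112] v=[-1.8275]
Step 7: x=[3.2896] v=[-0.0719]
Step 8: x=[3.7989] v=[1.6978]
First v>=0 after going negative at step 8, time=2.4000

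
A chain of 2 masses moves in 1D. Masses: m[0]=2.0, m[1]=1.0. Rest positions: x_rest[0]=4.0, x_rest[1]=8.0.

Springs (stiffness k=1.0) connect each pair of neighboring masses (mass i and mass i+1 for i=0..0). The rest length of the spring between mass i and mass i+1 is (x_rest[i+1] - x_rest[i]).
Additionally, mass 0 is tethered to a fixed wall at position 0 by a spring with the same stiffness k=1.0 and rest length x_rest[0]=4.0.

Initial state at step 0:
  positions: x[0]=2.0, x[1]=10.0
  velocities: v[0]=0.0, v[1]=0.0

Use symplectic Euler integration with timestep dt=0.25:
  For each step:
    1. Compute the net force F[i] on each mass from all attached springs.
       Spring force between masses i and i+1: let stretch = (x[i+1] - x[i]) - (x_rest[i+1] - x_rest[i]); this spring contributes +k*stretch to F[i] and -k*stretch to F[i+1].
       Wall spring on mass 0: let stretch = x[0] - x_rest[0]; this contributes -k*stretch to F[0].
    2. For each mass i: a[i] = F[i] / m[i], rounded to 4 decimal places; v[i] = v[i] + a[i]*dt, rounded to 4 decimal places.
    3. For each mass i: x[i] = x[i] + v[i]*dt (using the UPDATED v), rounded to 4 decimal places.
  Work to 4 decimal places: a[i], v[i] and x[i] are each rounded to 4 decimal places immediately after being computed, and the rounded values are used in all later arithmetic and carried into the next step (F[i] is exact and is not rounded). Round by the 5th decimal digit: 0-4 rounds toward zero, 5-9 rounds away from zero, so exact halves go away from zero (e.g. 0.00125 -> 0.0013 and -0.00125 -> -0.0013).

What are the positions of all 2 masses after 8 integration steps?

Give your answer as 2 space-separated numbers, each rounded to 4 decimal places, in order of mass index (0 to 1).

Step 0: x=[2.0000 10.0000] v=[0.0000 0.0000]
Step 1: x=[2.1875 9.7500] v=[0.7500 -1.0000]
Step 2: x=[2.5430 9.2774] v=[1.4219 -1.8906]
Step 3: x=[3.0295 8.6339] v=[1.9458 -2.5742]
Step 4: x=[3.5964 7.8901] v=[2.2677 -2.9753]
Step 5: x=[4.1851 7.1279] v=[2.3549 -3.0487]
Step 6: x=[4.7350 6.4318] v=[2.1996 -2.7844]
Step 7: x=[5.1900 5.8797] v=[1.8198 -2.2086]
Step 8: x=[5.5043 5.5345] v=[1.2573 -1.3810]

Answer: 5.5043 5.5345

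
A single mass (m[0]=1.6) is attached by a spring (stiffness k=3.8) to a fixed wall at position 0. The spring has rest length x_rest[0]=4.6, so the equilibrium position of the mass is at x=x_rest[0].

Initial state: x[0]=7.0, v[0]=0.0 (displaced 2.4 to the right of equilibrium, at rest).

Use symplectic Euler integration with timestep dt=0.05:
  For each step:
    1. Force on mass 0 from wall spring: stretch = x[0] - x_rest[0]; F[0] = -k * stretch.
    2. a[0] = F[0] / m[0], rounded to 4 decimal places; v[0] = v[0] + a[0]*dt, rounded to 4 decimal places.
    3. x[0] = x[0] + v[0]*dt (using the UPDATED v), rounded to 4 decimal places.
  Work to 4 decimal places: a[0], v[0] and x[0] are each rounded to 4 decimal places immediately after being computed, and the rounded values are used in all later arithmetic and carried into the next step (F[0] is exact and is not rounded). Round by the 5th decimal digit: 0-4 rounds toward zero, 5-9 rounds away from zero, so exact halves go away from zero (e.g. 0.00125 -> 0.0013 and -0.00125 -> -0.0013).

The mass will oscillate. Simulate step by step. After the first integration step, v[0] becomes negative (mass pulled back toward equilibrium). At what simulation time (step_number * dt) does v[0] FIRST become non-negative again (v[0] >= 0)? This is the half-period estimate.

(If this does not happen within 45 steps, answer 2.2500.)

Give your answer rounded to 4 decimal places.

Step 0: x=[7.0000] v=[0.0000]
Step 1: x=[6.9858] v=[-0.2850]
Step 2: x=[6.9574] v=[-0.5683]
Step 3: x=[6.9150] v=[-0.8482]
Step 4: x=[6.8588] v=[-1.1231]
Step 5: x=[6.7892] v=[-1.3913]
Step 6: x=[6.7066] v=[-1.6513]
Step 7: x=[6.6115] v=[-1.9015]
Step 8: x=[6.5045] v=[-2.1404]
Step 9: x=[6.3862] v=[-2.3666]
Step 10: x=[6.2573] v=[-2.5787]
Step 11: x=[6.1185] v=[-2.7755]
Step 12: x=[5.9707] v=[-2.9558]
Step 13: x=[5.8148] v=[-3.1186]
Step 14: x=[5.6517] v=[-3.2629]
Step 15: x=[5.4823] v=[-3.3878]
Step 16: x=[5.3077] v=[-3.4926]
Step 17: x=[5.1289] v=[-3.5766]
Step 18: x=[4.9469] v=[-3.6394]
Step 19: x=[4.7629] v=[-3.6806]
Step 20: x=[4.5779] v=[-3.6999]
Step 21: x=[4.3930] v=[-3.6973]
Step 22: x=[4.2094] v=[-3.6727]
Step 23: x=[4.0281] v=[-3.6263]
Step 24: x=[3.8502] v=[-3.5584]
Step 25: x=[3.6767] v=[-3.4694]
Step 26: x=[3.5087] v=[-3.3598]
Step 27: x=[3.3472] v=[-3.2302]
Step 28: x=[3.1931] v=[-3.0814]
Step 29: x=[3.0474] v=[-2.9143]
Step 30: x=[2.9109] v=[-2.7299]
Step 31: x=[2.7844] v=[-2.5293]
Step 32: x=[2.6687] v=[-2.3137]
Step 33: x=[2.5645] v=[-2.0844]
Step 34: x=[2.4724] v=[-1.8427]
Step 35: x=[2.3929] v=[-1.5900]
Step 36: x=[2.3265] v=[-1.3279]
Step 37: x=[2.2736] v=[-1.0579]
Step 38: x=[2.2345] v=[-0.7816]
Step 39: x=[2.2095] v=[-0.5007]
Step 40: x=[2.1987] v=[-0.2168]
Step 41: x=[2.2021] v=[0.0684]
First v>=0 after going negative at step 41, time=2.0500

Answer: 2.0500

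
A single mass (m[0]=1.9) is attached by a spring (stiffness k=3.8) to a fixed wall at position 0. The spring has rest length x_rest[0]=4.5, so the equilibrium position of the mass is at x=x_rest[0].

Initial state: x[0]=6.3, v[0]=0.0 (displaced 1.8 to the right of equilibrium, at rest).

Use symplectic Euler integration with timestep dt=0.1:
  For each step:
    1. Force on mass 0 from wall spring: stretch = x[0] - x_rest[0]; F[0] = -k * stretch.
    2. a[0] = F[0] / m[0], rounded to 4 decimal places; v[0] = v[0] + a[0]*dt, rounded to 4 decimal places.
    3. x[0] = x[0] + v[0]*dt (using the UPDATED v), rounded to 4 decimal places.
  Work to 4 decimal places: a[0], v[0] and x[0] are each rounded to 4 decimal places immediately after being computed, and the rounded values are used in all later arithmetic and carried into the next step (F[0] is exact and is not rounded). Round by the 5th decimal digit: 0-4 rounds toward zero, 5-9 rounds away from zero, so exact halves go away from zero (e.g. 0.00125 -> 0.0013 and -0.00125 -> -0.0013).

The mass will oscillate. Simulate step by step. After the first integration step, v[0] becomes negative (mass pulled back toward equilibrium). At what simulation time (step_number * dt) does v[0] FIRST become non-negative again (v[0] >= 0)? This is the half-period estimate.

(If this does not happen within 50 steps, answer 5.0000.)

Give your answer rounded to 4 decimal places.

Step 0: x=[6.3000] v=[0.0000]
Step 1: x=[6.2640] v=[-0.3600]
Step 2: x=[6.1927] v=[-0.7128]
Step 3: x=[6.0876] v=[-1.0513]
Step 4: x=[5.9507] v=[-1.3688]
Step 5: x=[5.7848] v=[-1.6589]
Step 6: x=[5.5932] v=[-1.9159]
Step 7: x=[5.3798] v=[-2.1345]
Step 8: x=[5.1488] v=[-2.3105]
Step 9: x=[4.9048] v=[-2.4403]
Step 10: x=[4.6527] v=[-2.5213]
Step 11: x=[4.3975] v=[-2.5518]
Step 12: x=[4.1444] v=[-2.5313]
Step 13: x=[3.8984] v=[-2.4602]
Step 14: x=[3.6644] v=[-2.3399]
Step 15: x=[3.4471] v=[-2.1728]
Step 16: x=[3.2509] v=[-1.9622]
Step 17: x=[3.0797] v=[-1.7124]
Step 18: x=[2.9369] v=[-1.4283]
Step 19: x=[2.8253] v=[-1.1157]
Step 20: x=[2.7472] v=[-0.7808]
Step 21: x=[2.7042] v=[-0.4302]
Step 22: x=[2.6971] v=[-0.0710]
Step 23: x=[2.7261] v=[0.2896]
First v>=0 after going negative at step 23, time=2.3000

Answer: 2.3000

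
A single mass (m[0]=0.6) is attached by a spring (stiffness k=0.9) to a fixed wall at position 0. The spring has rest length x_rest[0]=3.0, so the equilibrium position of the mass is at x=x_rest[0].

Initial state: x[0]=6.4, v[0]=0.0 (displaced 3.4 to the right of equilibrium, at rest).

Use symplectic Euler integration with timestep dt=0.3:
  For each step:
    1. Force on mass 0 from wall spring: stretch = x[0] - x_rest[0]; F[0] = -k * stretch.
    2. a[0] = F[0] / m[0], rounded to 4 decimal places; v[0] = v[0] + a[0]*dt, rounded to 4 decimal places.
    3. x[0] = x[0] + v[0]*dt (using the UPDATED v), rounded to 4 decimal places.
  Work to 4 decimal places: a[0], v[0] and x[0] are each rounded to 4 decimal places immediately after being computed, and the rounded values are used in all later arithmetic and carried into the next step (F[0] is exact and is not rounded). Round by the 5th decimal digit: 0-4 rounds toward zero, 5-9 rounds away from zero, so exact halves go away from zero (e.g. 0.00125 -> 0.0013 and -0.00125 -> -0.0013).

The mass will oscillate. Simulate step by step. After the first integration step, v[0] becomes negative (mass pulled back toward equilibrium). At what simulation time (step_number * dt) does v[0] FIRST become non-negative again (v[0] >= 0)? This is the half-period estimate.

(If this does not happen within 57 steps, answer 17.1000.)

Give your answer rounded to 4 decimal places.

Answer: 2.7000

Derivation:
Step 0: x=[6.4000] v=[0.0000]
Step 1: x=[5.9410] v=[-1.5300]
Step 2: x=[5.0850] v=[-2.8535]
Step 3: x=[3.9475] v=[-3.7918]
Step 4: x=[2.6820] v=[-4.2182]
Step 5: x=[1.4595] v=[-4.0751]
Step 6: x=[0.4449] v=[-3.3819]
Step 7: x=[-0.2247] v=[-2.2321]
Step 8: x=[-0.4590] v=[-0.7810]
Step 9: x=[-0.2263] v=[0.7756]
First v>=0 after going negative at step 9, time=2.7000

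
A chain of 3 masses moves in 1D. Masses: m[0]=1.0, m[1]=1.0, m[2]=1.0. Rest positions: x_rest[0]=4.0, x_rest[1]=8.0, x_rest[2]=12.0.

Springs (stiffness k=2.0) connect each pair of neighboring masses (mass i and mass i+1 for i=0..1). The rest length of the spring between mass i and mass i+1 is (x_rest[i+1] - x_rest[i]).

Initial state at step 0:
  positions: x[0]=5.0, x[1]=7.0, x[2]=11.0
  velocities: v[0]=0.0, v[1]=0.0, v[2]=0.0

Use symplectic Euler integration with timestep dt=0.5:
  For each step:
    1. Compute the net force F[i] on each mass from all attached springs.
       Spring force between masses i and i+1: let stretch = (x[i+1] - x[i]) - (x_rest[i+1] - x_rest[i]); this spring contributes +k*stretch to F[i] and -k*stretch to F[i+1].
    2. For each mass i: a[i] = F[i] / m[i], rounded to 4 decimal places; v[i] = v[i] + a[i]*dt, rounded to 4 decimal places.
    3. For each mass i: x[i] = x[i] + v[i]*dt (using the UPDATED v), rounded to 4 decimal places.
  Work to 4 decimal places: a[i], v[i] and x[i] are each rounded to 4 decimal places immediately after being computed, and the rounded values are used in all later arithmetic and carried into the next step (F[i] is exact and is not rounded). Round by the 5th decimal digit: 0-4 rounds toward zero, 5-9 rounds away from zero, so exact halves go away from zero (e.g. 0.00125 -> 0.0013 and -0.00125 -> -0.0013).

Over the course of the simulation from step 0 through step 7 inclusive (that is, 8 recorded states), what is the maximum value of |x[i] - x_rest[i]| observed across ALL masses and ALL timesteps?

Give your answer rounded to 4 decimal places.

Step 0: x=[5.0000 7.0000 11.0000] v=[0.0000 0.0000 0.0000]
Step 1: x=[4.0000 8.0000 11.0000] v=[-2.0000 2.0000 0.0000]
Step 2: x=[3.0000 8.5000 11.5000] v=[-2.0000 1.0000 1.0000]
Step 3: x=[2.7500 7.7500 12.5000] v=[-0.5000 -1.5000 2.0000]
Step 4: x=[3.0000 6.8750 13.1250] v=[0.5000 -1.7500 1.2500]
Step 5: x=[3.1875 7.1875 12.6250] v=[0.3750 0.6250 -1.0000]
Step 6: x=[3.3750 8.2188 11.4063] v=[0.3750 2.0625 -2.4375]
Step 7: x=[3.9844 8.4219 10.5938] v=[1.2188 0.4062 -1.6250]
Max displacement = 1.4062

Answer: 1.4062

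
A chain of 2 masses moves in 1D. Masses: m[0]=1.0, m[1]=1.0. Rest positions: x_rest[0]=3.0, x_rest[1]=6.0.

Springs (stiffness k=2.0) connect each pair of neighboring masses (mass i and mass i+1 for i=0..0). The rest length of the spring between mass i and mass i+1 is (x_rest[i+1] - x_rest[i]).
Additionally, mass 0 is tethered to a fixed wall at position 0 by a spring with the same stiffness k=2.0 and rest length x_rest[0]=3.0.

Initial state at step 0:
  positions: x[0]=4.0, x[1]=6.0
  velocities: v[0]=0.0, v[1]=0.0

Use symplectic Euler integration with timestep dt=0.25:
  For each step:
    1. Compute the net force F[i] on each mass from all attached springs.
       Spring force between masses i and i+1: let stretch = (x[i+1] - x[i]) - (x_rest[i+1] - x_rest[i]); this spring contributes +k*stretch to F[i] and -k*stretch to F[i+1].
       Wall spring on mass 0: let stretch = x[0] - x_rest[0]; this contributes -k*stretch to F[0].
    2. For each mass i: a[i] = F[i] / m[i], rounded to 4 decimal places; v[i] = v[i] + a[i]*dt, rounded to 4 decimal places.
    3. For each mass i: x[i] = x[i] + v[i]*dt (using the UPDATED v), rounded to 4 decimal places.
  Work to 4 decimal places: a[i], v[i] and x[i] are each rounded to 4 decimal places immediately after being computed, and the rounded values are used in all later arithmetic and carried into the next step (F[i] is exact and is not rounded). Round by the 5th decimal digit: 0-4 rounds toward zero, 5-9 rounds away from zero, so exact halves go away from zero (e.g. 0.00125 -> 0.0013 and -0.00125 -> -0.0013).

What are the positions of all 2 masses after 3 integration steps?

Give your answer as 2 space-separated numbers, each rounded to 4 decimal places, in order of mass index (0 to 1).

Step 0: x=[4.0000 6.0000] v=[0.0000 0.0000]
Step 1: x=[3.7500 6.1250] v=[-1.0000 0.5000]
Step 2: x=[3.3281 6.3281] v=[-1.6875 0.8125]
Step 3: x=[2.8652 6.5312] v=[-1.8516 0.8125]

Answer: 2.8652 6.5312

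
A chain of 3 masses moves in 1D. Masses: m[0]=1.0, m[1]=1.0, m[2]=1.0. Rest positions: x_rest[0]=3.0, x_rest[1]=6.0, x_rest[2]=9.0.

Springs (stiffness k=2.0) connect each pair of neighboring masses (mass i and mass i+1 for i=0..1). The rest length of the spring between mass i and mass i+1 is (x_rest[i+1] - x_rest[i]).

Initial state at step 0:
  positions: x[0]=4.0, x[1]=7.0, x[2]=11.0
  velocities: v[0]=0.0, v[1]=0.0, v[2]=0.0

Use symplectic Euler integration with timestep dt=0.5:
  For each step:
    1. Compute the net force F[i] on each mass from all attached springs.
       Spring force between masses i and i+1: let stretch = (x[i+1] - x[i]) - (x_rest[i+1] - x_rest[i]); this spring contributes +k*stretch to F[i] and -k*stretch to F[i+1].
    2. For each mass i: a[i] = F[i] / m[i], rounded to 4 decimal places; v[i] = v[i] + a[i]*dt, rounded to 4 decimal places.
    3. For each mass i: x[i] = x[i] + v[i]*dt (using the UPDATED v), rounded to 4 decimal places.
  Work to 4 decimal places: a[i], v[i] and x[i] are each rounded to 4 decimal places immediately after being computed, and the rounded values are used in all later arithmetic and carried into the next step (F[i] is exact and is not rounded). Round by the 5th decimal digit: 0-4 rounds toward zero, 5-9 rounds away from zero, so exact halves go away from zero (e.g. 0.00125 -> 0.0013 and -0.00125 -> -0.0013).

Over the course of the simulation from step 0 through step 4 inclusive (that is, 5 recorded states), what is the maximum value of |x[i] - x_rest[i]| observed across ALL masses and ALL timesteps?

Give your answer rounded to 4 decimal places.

Step 0: x=[4.0000 7.0000 11.0000] v=[0.0000 0.0000 0.0000]
Step 1: x=[4.0000 7.5000 10.5000] v=[0.0000 1.0000 -1.0000]
Step 2: x=[4.2500 7.7500 10.0000] v=[0.5000 0.5000 -1.0000]
Step 3: x=[4.7500 7.3750 9.8750] v=[1.0000 -0.7500 -0.2500]
Step 4: x=[5.0625 6.9375 10.0000] v=[0.6250 -0.8750 0.2500]
Max displacement = 2.0625

Answer: 2.0625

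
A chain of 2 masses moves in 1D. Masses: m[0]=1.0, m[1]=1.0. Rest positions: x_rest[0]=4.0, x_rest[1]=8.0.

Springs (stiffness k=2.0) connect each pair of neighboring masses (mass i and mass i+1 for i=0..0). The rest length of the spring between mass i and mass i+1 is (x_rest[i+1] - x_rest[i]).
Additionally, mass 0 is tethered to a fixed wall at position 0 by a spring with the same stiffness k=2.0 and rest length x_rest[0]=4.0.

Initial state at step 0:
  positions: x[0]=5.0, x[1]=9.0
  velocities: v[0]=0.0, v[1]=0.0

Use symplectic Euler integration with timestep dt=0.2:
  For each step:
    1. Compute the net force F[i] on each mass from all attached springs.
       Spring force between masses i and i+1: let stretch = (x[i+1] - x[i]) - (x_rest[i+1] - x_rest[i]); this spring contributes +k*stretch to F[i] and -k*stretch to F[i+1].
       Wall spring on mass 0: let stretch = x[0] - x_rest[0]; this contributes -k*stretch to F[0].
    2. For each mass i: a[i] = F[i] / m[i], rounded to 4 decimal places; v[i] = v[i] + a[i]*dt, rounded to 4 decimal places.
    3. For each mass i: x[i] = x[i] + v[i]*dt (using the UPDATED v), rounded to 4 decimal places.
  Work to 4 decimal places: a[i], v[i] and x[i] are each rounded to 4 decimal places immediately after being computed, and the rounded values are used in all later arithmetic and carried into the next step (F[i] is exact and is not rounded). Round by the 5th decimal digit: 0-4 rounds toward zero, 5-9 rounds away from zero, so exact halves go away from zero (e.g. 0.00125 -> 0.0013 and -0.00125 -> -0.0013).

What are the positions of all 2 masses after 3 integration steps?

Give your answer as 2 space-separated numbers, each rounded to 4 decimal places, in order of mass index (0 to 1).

Answer: 4.5814 8.9695

Derivation:
Step 0: x=[5.0000 9.0000] v=[0.0000 0.0000]
Step 1: x=[4.9200 9.0000] v=[-0.4000 0.0000]
Step 2: x=[4.7728 8.9936] v=[-0.7360 -0.0320]
Step 3: x=[4.5814 8.9695] v=[-0.9568 -0.1203]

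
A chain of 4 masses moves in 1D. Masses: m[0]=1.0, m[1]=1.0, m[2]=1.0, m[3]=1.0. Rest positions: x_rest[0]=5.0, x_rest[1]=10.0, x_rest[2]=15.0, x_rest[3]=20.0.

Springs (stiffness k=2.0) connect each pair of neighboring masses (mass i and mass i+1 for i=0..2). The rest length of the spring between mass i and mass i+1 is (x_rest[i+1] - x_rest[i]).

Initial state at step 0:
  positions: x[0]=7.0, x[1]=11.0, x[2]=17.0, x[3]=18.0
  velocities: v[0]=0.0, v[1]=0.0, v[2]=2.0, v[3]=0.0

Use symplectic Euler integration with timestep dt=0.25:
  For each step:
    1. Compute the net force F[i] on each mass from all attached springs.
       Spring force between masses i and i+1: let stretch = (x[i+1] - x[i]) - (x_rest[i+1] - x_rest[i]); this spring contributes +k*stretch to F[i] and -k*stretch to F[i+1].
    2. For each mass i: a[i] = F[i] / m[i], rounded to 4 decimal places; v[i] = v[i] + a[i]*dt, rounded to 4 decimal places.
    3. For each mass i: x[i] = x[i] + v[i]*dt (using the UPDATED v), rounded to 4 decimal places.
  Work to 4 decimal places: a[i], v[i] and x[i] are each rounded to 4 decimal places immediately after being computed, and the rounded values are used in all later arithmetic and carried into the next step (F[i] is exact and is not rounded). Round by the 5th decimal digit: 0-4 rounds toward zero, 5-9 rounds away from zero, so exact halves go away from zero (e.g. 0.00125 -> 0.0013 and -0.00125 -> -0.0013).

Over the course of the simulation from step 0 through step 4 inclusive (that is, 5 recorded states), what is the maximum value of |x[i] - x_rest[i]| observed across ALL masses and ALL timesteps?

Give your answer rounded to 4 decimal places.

Answer: 2.1070

Derivation:
Step 0: x=[7.0000 11.0000 17.0000 18.0000] v=[0.0000 0.0000 2.0000 0.0000]
Step 1: x=[6.8750 11.2500 16.8750 18.5000] v=[-0.5000 1.0000 -0.5000 2.0000]
Step 2: x=[6.6719 11.6563 16.2500 19.4219] v=[-0.8125 1.6250 -2.5000 3.6875]
Step 3: x=[6.4668 12.0137 15.4473 20.5723] v=[-0.8203 1.4297 -3.2109 4.6016]
Step 4: x=[6.3301 12.1070 14.8560 21.7071] v=[-0.5469 0.3731 -2.3652 4.5391]
Max displacement = 2.1070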